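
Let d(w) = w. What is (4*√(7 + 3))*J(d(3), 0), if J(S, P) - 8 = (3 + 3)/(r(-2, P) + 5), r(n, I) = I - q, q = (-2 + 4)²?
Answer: 56*√10 ≈ 177.09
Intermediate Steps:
q = 4 (q = 2² = 4)
r(n, I) = -4 + I (r(n, I) = I - 1*4 = I - 4 = -4 + I)
J(S, P) = 8 + 6/(1 + P) (J(S, P) = 8 + (3 + 3)/((-4 + P) + 5) = 8 + 6/(1 + P))
(4*√(7 + 3))*J(d(3), 0) = (4*√(7 + 3))*(2*(7 + 4*0)/(1 + 0)) = (4*√10)*(2*(7 + 0)/1) = (4*√10)*(2*1*7) = (4*√10)*14 = 56*√10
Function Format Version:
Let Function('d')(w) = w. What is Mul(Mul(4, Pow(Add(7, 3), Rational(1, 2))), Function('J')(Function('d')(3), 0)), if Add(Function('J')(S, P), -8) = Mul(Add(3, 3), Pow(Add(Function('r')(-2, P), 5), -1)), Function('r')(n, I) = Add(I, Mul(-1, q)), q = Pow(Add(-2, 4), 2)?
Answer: Mul(56, Pow(10, Rational(1, 2))) ≈ 177.09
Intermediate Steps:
q = 4 (q = Pow(2, 2) = 4)
Function('r')(n, I) = Add(-4, I) (Function('r')(n, I) = Add(I, Mul(-1, 4)) = Add(I, -4) = Add(-4, I))
Function('J')(S, P) = Add(8, Mul(6, Pow(Add(1, P), -1))) (Function('J')(S, P) = Add(8, Mul(Add(3, 3), Pow(Add(Add(-4, P), 5), -1))) = Add(8, Mul(6, Pow(Add(1, P), -1))))
Mul(Mul(4, Pow(Add(7, 3), Rational(1, 2))), Function('J')(Function('d')(3), 0)) = Mul(Mul(4, Pow(Add(7, 3), Rational(1, 2))), Mul(2, Pow(Add(1, 0), -1), Add(7, Mul(4, 0)))) = Mul(Mul(4, Pow(10, Rational(1, 2))), Mul(2, Pow(1, -1), Add(7, 0))) = Mul(Mul(4, Pow(10, Rational(1, 2))), Mul(2, 1, 7)) = Mul(Mul(4, Pow(10, Rational(1, 2))), 14) = Mul(56, Pow(10, Rational(1, 2)))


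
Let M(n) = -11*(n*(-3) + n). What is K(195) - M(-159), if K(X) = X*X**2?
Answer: 7418373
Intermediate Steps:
K(X) = X**3
M(n) = 22*n (M(n) = -11*(-3*n + n) = -(-22)*n = 22*n)
K(195) - M(-159) = 195**3 - 22*(-159) = 7414875 - 1*(-3498) = 7414875 + 3498 = 7418373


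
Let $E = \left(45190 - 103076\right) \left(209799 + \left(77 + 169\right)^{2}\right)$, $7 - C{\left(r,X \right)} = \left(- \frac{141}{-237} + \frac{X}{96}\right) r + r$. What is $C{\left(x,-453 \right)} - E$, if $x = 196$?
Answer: $\frac{9889191376257}{632} \approx 1.5647 \cdot 10^{10}$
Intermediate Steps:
$C{\left(r,X \right)} = 7 - r - r \left(\frac{47}{79} + \frac{X}{96}\right)$ ($C{\left(r,X \right)} = 7 - \left(\left(- \frac{141}{-237} + \frac{X}{96}\right) r + r\right) = 7 - \left(\left(\left(-141\right) \left(- \frac{1}{237}\right) + X \frac{1}{96}\right) r + r\right) = 7 - \left(\left(\frac{47}{79} + \frac{X}{96}\right) r + r\right) = 7 - \left(r \left(\frac{47}{79} + \frac{X}{96}\right) + r\right) = 7 - \left(r + r \left(\frac{47}{79} + \frac{X}{96}\right)\right) = 7 - r - r \left(\frac{47}{79} + \frac{X}{96}\right)$)
$E = -15647454090$ ($E = - 57886 \left(209799 + 246^{2}\right) = - 57886 \left(209799 + 60516\right) = \left(-57886\right) 270315 = -15647454090$)
$C{\left(x,-453 \right)} - E = \left(7 - \frac{24696}{79} - \left(- \frac{151}{32}\right) 196\right) - -15647454090 = \left(7 - \frac{24696}{79} + \frac{7399}{8}\right) + 15647454090 = \frac{391377}{632} + 15647454090 = \frac{9889191376257}{632}$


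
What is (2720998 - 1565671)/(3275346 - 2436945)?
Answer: 385109/279467 ≈ 1.3780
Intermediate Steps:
(2720998 - 1565671)/(3275346 - 2436945) = 1155327/838401 = 1155327*(1/838401) = 385109/279467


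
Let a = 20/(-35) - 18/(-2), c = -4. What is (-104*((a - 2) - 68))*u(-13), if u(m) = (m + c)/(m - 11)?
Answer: 95251/21 ≈ 4535.8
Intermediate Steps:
a = 59/7 (a = 20*(-1/35) - 18*(-½) = -4/7 + 9 = 59/7 ≈ 8.4286)
u(m) = (-4 + m)/(-11 + m) (u(m) = (m - 4)/(m - 11) = (-4 + m)/(-11 + m))
(-104*((a - 2) - 68))*u(-13) = (-104*((59/7 - 2) - 68))*((-4 - 13)/(-11 - 13)) = (-104*(45/7 - 68))*(-17/(-24)) = (-104*(-431/7))*(-1/24*(-17)) = (44824/7)*(17/24) = 95251/21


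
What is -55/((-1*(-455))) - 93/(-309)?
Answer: 1688/9373 ≈ 0.18009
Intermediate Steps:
-55/((-1*(-455))) - 93/(-309) = -55/455 - 93*(-1/309) = -55*1/455 + 31/103 = -11/91 + 31/103 = 1688/9373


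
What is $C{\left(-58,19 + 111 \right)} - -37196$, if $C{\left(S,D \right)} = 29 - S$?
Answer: $37283$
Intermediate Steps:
$C{\left(-58,19 + 111 \right)} - -37196 = \left(29 - -58\right) - -37196 = \left(29 + 58\right) + 37196 = 87 + 37196 = 37283$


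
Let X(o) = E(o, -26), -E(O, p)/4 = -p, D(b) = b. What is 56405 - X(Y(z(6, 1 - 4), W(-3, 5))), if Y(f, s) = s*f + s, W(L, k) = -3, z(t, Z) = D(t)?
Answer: 56509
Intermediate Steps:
z(t, Z) = t
E(O, p) = 4*p (E(O, p) = -(-4)*p = 4*p)
Y(f, s) = s + f*s (Y(f, s) = f*s + s = s + f*s)
X(o) = -104 (X(o) = 4*(-26) = -104)
56405 - X(Y(z(6, 1 - 4), W(-3, 5))) = 56405 - 1*(-104) = 56405 + 104 = 56509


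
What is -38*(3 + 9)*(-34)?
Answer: 15504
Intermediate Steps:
-38*(3 + 9)*(-34) = -38*12*(-34) = -456*(-34) = 15504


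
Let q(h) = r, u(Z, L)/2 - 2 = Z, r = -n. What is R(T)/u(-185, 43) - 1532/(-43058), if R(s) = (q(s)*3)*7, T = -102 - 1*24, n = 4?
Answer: 348132/1313269 ≈ 0.26509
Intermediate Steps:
r = -4 (r = -1*4 = -4)
u(Z, L) = 4 + 2*Z
q(h) = -4
T = -126 (T = -102 - 24 = -126)
R(s) = -84 (R(s) = -4*3*7 = -12*7 = -84)
R(T)/u(-185, 43) - 1532/(-43058) = -84/(4 + 2*(-185)) - 1532/(-43058) = -84/(4 - 370) - 1532*(-1/43058) = -84/(-366) + 766/21529 = -84*(-1/366) + 766/21529 = 14/61 + 766/21529 = 348132/1313269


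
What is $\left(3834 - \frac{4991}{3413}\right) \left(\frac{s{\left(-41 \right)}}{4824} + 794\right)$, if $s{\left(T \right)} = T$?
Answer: $\frac{50100939626965}{16464312} \approx 3.043 \cdot 10^{6}$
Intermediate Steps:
$\left(3834 - \frac{4991}{3413}\right) \left(\frac{s{\left(-41 \right)}}{4824} + 794\right) = \left(3834 - \frac{4991}{3413}\right) \left(- \frac{41}{4824} + 794\right) = \frac{13080451}{3413} \cdot \frac{3830215}{4824} = \frac{50100939626965}{16464312}$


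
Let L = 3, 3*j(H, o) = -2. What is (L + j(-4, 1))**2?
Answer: 49/9 ≈ 5.4444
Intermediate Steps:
j(H, o) = -2/3 (j(H, o) = (1/3)*(-2) = -2/3)
(L + j(-4, 1))**2 = (3 - 2/3)**2 = (7/3)**2 = 49/9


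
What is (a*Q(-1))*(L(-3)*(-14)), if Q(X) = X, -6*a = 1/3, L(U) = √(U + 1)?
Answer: -7*I*√2/9 ≈ -1.0999*I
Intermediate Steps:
L(U) = √(1 + U)
a = -1/18 (a = -⅙/3 = -⅙*⅓ = -1/18 ≈ -0.055556)
(a*Q(-1))*(L(-3)*(-14)) = (-1/18*(-1))*(√(1 - 3)*(-14)) = (√(-2)*(-14))/18 = ((I*√2)*(-14))/18 = (-14*I*√2)/18 = -7*I*√2/9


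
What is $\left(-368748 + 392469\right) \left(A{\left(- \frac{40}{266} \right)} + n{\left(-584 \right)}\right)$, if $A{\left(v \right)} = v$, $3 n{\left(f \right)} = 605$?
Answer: $\frac{635762335}{133} \approx 4.7802 \cdot 10^{6}$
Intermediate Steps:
$n{\left(f \right)} = \frac{605}{3}$ ($n{\left(f \right)} = \frac{1}{3} \cdot 605 = \frac{605}{3}$)
$\left(-368748 + 392469\right) \left(A{\left(- \frac{40}{266} \right)} + n{\left(-584 \right)}\right) = \left(-368748 + 392469\right) \left(- \frac{40}{266} + \frac{605}{3}\right) = 23721 \left(\left(-40\right) \frac{1}{266} + \frac{605}{3}\right) = 23721 \left(- \frac{20}{133} + \frac{605}{3}\right) = 23721 \cdot \frac{80405}{399} = \frac{635762335}{133}$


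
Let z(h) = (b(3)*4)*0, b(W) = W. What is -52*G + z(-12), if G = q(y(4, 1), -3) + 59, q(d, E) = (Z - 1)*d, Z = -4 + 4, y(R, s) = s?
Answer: -3016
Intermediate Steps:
Z = 0
z(h) = 0 (z(h) = (3*4)*0 = 12*0 = 0)
q(d, E) = -d (q(d, E) = (0 - 1)*d = -d)
G = 58 (G = -1*1 + 59 = -1 + 59 = 58)
-52*G + z(-12) = -52*58 + 0 = -3016 + 0 = -3016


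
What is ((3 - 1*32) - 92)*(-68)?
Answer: 8228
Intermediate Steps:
((3 - 1*32) - 92)*(-68) = ((3 - 32) - 92)*(-68) = (-29 - 92)*(-68) = -121*(-68) = 8228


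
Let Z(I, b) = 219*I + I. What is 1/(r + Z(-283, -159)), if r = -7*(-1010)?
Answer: -1/55190 ≈ -1.8119e-5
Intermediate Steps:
Z(I, b) = 220*I
r = 7070
1/(r + Z(-283, -159)) = 1/(7070 + 220*(-283)) = 1/(7070 - 62260) = 1/(-55190) = -1/55190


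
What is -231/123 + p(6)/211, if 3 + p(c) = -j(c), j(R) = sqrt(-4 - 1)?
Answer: -16370/8651 - I*sqrt(5)/211 ≈ -1.8923 - 0.010597*I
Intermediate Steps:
j(R) = I*sqrt(5) (j(R) = sqrt(-5) = I*sqrt(5))
p(c) = -3 - I*sqrt(5)
-231/123 + p(6)/211 = -231/123 + (-3 - I*sqrt(5))/211 = -231*1/123 + (-3 - I*sqrt(5))*(1/211) = -77/41 + (-3/211 - I*sqrt(5)/211) = -16370/8651 - I*sqrt(5)/211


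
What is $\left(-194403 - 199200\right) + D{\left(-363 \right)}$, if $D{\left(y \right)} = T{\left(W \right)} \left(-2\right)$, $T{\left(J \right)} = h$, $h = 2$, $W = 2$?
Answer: $-393607$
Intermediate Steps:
$T{\left(J \right)} = 2$
$D{\left(y \right)} = -4$ ($D{\left(y \right)} = 2 \left(-2\right) = -4$)
$\left(-194403 - 199200\right) + D{\left(-363 \right)} = \left(-194403 - 199200\right) - 4 = -393603 - 4 = -393607$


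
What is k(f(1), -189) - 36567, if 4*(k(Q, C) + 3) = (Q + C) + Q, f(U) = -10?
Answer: -146489/4 ≈ -36622.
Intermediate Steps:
k(Q, C) = -3 + Q/2 + C/4 (k(Q, C) = -3 + ((Q + C) + Q)/4 = -3 + ((C + Q) + Q)/4 = -3 + (C + 2*Q)/4 = -3 + (Q/2 + C/4) = -3 + Q/2 + C/4)
k(f(1), -189) - 36567 = (-3 + (½)*(-10) + (¼)*(-189)) - 36567 = (-3 - 5 - 189/4) - 36567 = -221/4 - 36567 = -146489/4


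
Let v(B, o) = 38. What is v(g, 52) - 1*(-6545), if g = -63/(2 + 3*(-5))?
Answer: 6583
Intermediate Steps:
g = 63/13 (g = -63/(2 - 15) = -63/(-13) = -63*(-1/13) = 63/13 ≈ 4.8462)
v(g, 52) - 1*(-6545) = 38 - 1*(-6545) = 38 + 6545 = 6583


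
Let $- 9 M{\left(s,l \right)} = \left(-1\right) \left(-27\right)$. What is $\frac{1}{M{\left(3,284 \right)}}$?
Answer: $- \frac{1}{3} \approx -0.33333$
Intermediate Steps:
$M{\left(s,l \right)} = -3$ ($M{\left(s,l \right)} = - \frac{\left(-1\right) \left(-27\right)}{9} = \left(- \frac{1}{9}\right) 27 = -3$)
$\frac{1}{M{\left(3,284 \right)}} = \frac{1}{-3} = - \frac{1}{3}$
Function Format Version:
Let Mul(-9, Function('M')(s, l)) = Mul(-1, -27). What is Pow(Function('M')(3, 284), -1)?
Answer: Rational(-1, 3) ≈ -0.33333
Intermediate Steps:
Function('M')(s, l) = -3 (Function('M')(s, l) = Mul(Rational(-1, 9), Mul(-1, -27)) = Mul(Rational(-1, 9), 27) = -3)
Pow(Function('M')(3, 284), -1) = Pow(-3, -1) = Rational(-1, 3)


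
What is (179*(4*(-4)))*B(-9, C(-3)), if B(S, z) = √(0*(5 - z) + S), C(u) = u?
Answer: -8592*I ≈ -8592.0*I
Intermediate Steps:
B(S, z) = √S (B(S, z) = √(0 + S) = √S)
(179*(4*(-4)))*B(-9, C(-3)) = (179*(4*(-4)))*√(-9) = (179*(-16))*(3*I) = -8592*I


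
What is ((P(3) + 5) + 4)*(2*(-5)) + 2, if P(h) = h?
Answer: -118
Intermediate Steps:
((P(3) + 5) + 4)*(2*(-5)) + 2 = ((3 + 5) + 4)*(2*(-5)) + 2 = (8 + 4)*(-10) + 2 = 12*(-10) + 2 = -120 + 2 = -118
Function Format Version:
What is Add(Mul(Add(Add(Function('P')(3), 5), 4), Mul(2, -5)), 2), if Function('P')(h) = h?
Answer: -118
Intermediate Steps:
Add(Mul(Add(Add(Function('P')(3), 5), 4), Mul(2, -5)), 2) = Add(Mul(Add(Add(3, 5), 4), Mul(2, -5)), 2) = Add(Mul(Add(8, 4), -10), 2) = Add(Mul(12, -10), 2) = Add(-120, 2) = -118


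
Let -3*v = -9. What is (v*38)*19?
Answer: 2166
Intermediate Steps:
v = 3 (v = -⅓*(-9) = 3)
(v*38)*19 = (3*38)*19 = 114*19 = 2166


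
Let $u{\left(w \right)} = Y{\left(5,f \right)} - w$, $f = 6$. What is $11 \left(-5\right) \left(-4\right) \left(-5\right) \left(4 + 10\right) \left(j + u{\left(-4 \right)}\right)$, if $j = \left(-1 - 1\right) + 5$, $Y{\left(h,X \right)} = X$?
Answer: $-200200$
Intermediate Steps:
$j = 3$ ($j = -2 + 5 = 3$)
$u{\left(w \right)} = 6 - w$
$11 \left(-5\right) \left(-4\right) \left(-5\right) \left(4 + 10\right) \left(j + u{\left(-4 \right)}\right) = 11 \left(-5\right) \left(-4\right) \left(-5\right) \left(4 + 10\right) \left(3 + \left(6 - -4\right)\right) = 11 \cdot 20 \left(-5\right) 14 \left(3 + \left(6 + 4\right)\right) = 11 \left(-100\right) 14 \left(3 + 10\right) = - 1100 \cdot 14 \cdot 13 = \left(-1100\right) 182 = -200200$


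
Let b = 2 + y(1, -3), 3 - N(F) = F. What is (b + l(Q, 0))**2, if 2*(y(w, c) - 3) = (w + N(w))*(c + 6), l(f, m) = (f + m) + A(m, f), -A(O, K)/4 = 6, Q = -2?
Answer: 1089/4 ≈ 272.25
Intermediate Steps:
A(O, K) = -24 (A(O, K) = -4*6 = -24)
N(F) = 3 - F
l(f, m) = -24 + f + m (l(f, m) = (f + m) - 24 = -24 + f + m)
y(w, c) = 12 + 3*c/2 (y(w, c) = 3 + ((w + (3 - w))*(c + 6))/2 = 3 + (3*(6 + c))/2 = 3 + (18 + 3*c)/2 = 3 + (9 + 3*c/2) = 12 + 3*c/2)
b = 19/2 (b = 2 + (12 + (3/2)*(-3)) = 2 + (12 - 9/2) = 2 + 15/2 = 19/2 ≈ 9.5000)
(b + l(Q, 0))**2 = (19/2 + (-24 - 2 + 0))**2 = (19/2 - 26)**2 = (-33/2)**2 = 1089/4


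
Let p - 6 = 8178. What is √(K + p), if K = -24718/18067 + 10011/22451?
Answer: √1346356736686296133799/405622217 ≈ 90.460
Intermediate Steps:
p = 8184 (p = 6 + 8178 = 8184)
K = -374075081/405622217 (K = -24718*1/18067 + 10011*(1/22451) = -24718/18067 + 10011/22451 = -374075081/405622217 ≈ -0.92222)
√(K + p) = √(-374075081/405622217 + 8184) = √(3319238148847/405622217) = √1346356736686296133799/405622217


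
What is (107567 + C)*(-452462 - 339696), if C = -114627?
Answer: 5592635480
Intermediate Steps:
(107567 + C)*(-452462 - 339696) = (107567 - 114627)*(-452462 - 339696) = -7060*(-792158) = 5592635480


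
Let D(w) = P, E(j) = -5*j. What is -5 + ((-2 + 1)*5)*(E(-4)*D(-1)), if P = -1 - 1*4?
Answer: 495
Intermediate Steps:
P = -5 (P = -1 - 4 = -5)
D(w) = -5
-5 + ((-2 + 1)*5)*(E(-4)*D(-1)) = -5 + ((-2 + 1)*5)*(-5*(-4)*(-5)) = -5 + (-1*5)*(20*(-5)) = -5 - 5*(-100) = -5 + 500 = 495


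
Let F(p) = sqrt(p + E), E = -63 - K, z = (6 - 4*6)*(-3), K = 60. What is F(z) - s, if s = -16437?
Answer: 16437 + I*sqrt(69) ≈ 16437.0 + 8.3066*I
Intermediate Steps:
z = 54 (z = (6 - 24)*(-3) = -18*(-3) = 54)
E = -123 (E = -63 - 1*60 = -63 - 60 = -123)
F(p) = sqrt(-123 + p) (F(p) = sqrt(p - 123) = sqrt(-123 + p))
F(z) - s = sqrt(-123 + 54) - 1*(-16437) = sqrt(-69) + 16437 = I*sqrt(69) + 16437 = 16437 + I*sqrt(69)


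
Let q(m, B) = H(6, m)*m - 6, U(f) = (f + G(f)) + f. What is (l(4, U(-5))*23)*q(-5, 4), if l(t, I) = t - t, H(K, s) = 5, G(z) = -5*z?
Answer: 0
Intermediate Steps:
U(f) = -3*f (U(f) = (f - 5*f) + f = -4*f + f = -3*f)
l(t, I) = 0
q(m, B) = -6 + 5*m (q(m, B) = 5*m - 6 = -6 + 5*m)
(l(4, U(-5))*23)*q(-5, 4) = (0*23)*(-6 + 5*(-5)) = 0*(-6 - 25) = 0*(-31) = 0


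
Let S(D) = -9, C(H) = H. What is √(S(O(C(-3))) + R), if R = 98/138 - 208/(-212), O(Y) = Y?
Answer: 2*I*√24436074/3657 ≈ 2.7035*I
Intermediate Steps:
R = 6185/3657 (R = 98*(1/138) - 208*(-1/212) = 49/69 + 52/53 = 6185/3657 ≈ 1.6913)
√(S(O(C(-3))) + R) = √(-9 + 6185/3657) = √(-26728/3657) = 2*I*√24436074/3657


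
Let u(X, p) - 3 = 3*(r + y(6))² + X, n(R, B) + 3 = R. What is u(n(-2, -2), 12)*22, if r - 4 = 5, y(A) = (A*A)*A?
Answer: 3341206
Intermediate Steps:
n(R, B) = -3 + R
y(A) = A³ (y(A) = A²*A = A³)
r = 9 (r = 4 + 5 = 9)
u(X, p) = 151878 + X (u(X, p) = 3 + (3*(9 + 6³)² + X) = 3 + (3*(9 + 216)² + X) = 3 + (3*225² + X) = 3 + (3*50625 + X) = 3 + (151875 + X) = 151878 + X)
u(n(-2, -2), 12)*22 = (151878 + (-3 - 2))*22 = (151878 - 5)*22 = 151873*22 = 3341206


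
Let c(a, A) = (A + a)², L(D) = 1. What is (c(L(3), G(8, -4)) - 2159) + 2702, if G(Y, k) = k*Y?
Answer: 1504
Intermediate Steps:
G(Y, k) = Y*k
(c(L(3), G(8, -4)) - 2159) + 2702 = ((8*(-4) + 1)² - 2159) + 2702 = ((-32 + 1)² - 2159) + 2702 = ((-31)² - 2159) + 2702 = (961 - 2159) + 2702 = -1198 + 2702 = 1504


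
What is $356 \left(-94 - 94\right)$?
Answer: $-66928$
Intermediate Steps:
$356 \left(-94 - 94\right) = 356 \left(-188\right) = -66928$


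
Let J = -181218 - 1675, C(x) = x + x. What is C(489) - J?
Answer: 183871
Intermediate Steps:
C(x) = 2*x
J = -182893
C(489) - J = 2*489 - 1*(-182893) = 978 + 182893 = 183871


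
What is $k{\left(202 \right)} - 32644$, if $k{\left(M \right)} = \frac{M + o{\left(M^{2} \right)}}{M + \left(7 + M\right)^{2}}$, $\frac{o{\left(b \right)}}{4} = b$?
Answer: $- \frac{1432353234}{43883} \approx -32640.0$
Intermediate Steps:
$o{\left(b \right)} = 4 b$
$k{\left(M \right)} = \frac{M + 4 M^{2}}{M + \left(7 + M\right)^{2}}$
$k{\left(202 \right)} - 32644 = \frac{202 \left(1 + 4 \cdot 202\right)}{202 + \left(7 + 202\right)^{2}} - 32644 = \frac{202 \left(1 + 808\right)}{202 + 209^{2}} - 32644 = 202 \frac{1}{202 + 43681} \cdot 809 - 32644 = 202 \cdot \frac{1}{43883} \cdot 809 - 32644 = \frac{163418}{43883} - 32644 = - \frac{1432353234}{43883}$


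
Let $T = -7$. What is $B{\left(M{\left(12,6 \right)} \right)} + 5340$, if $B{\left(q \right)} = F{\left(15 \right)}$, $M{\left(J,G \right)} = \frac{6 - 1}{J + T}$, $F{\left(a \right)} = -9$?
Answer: $5331$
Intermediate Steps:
$M{\left(J,G \right)} = \frac{5}{-7 + J}$ ($M{\left(J,G \right)} = \frac{6 - 1}{J - 7} = \frac{5}{-7 + J}$)
$B{\left(q \right)} = -9$
$B{\left(M{\left(12,6 \right)} \right)} + 5340 = -9 + 5340 = 5331$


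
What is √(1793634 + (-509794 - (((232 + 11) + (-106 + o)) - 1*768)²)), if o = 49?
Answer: 2*√236279 ≈ 972.17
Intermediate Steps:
√(1793634 + (-509794 - (((232 + 11) + (-106 + o)) - 1*768)²)) = √(1793634 + (-509794 - (((232 + 11) + (-106 + 49)) - 1*768)²)) = √(1793634 + (-509794 - ((243 - 57) - 768)²)) = √(1793634 + (-509794 - (186 - 768)²)) = √(1793634 + (-509794 - 1*(-582)²)) = √(1793634 + (-509794 - 1*338724)) = √(1793634 + (-509794 - 338724)) = √(1793634 - 848518) = √945116 = 2*√236279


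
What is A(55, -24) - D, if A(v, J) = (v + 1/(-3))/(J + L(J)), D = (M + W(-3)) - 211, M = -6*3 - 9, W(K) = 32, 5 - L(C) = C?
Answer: 3254/15 ≈ 216.93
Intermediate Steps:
L(C) = 5 - C
M = -27 (M = -18 - 9 = -27)
D = -206 (D = (-27 + 32) - 211 = 5 - 211 = -206)
A(v, J) = -1/15 + v/5 (A(v, J) = (v + 1/(-3))/(J + (5 - J)) = (v - ⅓)/5 = (-⅓ + v)*(⅕) = -1/15 + v/5)
A(55, -24) - D = (-1/15 + (⅕)*55) - 1*(-206) = (-1/15 + 11) + 206 = 164/15 + 206 = 3254/15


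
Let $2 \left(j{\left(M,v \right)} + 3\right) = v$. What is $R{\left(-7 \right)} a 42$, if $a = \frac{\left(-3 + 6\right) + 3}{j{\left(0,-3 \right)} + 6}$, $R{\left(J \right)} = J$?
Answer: $-1176$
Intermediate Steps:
$j{\left(M,v \right)} = -3 + \frac{v}{2}$
$a = 4$ ($a = \frac{\left(-3 + 6\right) + 3}{\left(-3 + \frac{1}{2} \left(-3\right)\right) + 6} = \frac{3 + 3}{\left(-3 - \frac{3}{2}\right) + 6} = \frac{6}{- \frac{9}{2} + 6} = \frac{6}{\frac{3}{2}} = 6 \cdot \frac{2}{3} = 4$)
$R{\left(-7 \right)} a 42 = \left(-7\right) 4 \cdot 42 = \left(-28\right) 42 = -1176$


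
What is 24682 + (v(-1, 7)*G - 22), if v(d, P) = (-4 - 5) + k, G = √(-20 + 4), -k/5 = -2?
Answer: 24660 + 4*I ≈ 24660.0 + 4.0*I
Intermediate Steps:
k = 10 (k = -5*(-2) = 10)
G = 4*I (G = √(-16) = 4*I ≈ 4.0*I)
v(d, P) = 1 (v(d, P) = (-4 - 5) + 10 = -9 + 10 = 1)
24682 + (v(-1, 7)*G - 22) = 24682 + (1*(4*I) - 22) = 24682 + (4*I - 22) = 24682 + (-22 + 4*I) = 24660 + 4*I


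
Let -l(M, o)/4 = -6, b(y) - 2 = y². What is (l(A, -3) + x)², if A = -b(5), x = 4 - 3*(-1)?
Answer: 961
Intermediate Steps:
x = 7 (x = 4 + 3 = 7)
b(y) = 2 + y²
A = -27 (A = -(2 + 5²) = -(2 + 25) = -1*27 = -27)
l(M, o) = 24 (l(M, o) = -4*(-6) = 24)
(l(A, -3) + x)² = (24 + 7)² = 31² = 961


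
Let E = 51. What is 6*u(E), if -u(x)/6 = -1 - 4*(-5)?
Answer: -684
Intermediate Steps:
u(x) = -114 (u(x) = -6*(-1 - 4*(-5)) = -6*(-1 + 20) = -6*19 = -114)
6*u(E) = 6*(-114) = -684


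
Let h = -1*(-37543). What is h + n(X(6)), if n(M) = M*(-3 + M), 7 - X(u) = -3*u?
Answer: 38093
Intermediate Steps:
X(u) = 7 + 3*u (X(u) = 7 - (-3)*u = 7 + 3*u)
h = 37543
h + n(X(6)) = 37543 + (7 + 3*6)*(-3 + (7 + 3*6)) = 37543 + (7 + 18)*(-3 + (7 + 18)) = 37543 + 25*(-3 + 25) = 37543 + 25*22 = 37543 + 550 = 38093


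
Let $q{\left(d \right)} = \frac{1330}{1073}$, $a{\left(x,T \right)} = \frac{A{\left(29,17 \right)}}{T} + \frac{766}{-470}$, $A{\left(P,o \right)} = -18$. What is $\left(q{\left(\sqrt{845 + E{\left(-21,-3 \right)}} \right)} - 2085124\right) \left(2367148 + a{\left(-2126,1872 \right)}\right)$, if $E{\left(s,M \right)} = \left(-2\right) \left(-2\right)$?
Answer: $- \frac{64718384512319000133}{13112060} \approx -4.9358 \cdot 10^{12}$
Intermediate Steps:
$E{\left(s,M \right)} = 4$
$a{\left(x,T \right)} = - \frac{383}{235} - \frac{18}{T}$ ($a{\left(x,T \right)} = - \frac{18}{T} + \frac{766}{-470} = - \frac{18}{T} + 766 \left(- \frac{1}{470}\right) = - \frac{18}{T} - \frac{383}{235} = - \frac{383}{235} - \frac{18}{T}$)
$q{\left(d \right)} = \frac{1330}{1073}$ ($q{\left(d \right)} = 1330 \cdot \frac{1}{1073} = \frac{1330}{1073}$)
$\left(q{\left(\sqrt{845 + E{\left(-21,-3 \right)}} \right)} - 2085124\right) \left(2367148 + a{\left(-2126,1872 \right)}\right) = \left(\frac{1330}{1073} - 2085124\right) \left(2367148 - \left(\frac{383}{235} + \frac{18}{1872}\right)\right) = - \frac{2237336722 \left(2367148 - \frac{40067}{24440}\right)}{1073} = \left(- \frac{2237336722}{1073}\right) \frac{57853057053}{24440} = - \frac{64718384512319000133}{13112060}$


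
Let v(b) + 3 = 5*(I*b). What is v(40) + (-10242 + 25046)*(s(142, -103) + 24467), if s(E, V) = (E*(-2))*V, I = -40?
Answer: 795248073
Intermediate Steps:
s(E, V) = -2*E*V (s(E, V) = (-2*E)*V = -2*E*V)
v(b) = -3 - 200*b (v(b) = -3 + 5*(-40*b) = -3 - 200*b)
v(40) + (-10242 + 25046)*(s(142, -103) + 24467) = (-3 - 200*40) + (-10242 + 25046)*(-2*142*(-103) + 24467) = (-3 - 8000) + 14804*(29252 + 24467) = -8003 + 14804*53719 = -8003 + 795256076 = 795248073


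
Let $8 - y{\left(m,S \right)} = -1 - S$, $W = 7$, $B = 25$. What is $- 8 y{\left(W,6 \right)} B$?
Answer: $-3000$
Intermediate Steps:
$y{\left(m,S \right)} = 9 + S$ ($y{\left(m,S \right)} = 8 - \left(-1 - S\right) = 8 + \left(1 + S\right) = 9 + S$)
$- 8 y{\left(W,6 \right)} B = - 8 \left(9 + 6\right) 25 = \left(-8\right) 15 \cdot 25 = \left(-120\right) 25 = -3000$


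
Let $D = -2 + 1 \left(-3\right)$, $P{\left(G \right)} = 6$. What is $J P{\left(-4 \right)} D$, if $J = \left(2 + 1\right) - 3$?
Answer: $0$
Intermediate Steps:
$D = -5$ ($D = -2 - 3 = -5$)
$J = 0$ ($J = 3 - 3 = 0$)
$J P{\left(-4 \right)} D = 0 \cdot 6 \left(-5\right) = 0 \left(-5\right) = 0$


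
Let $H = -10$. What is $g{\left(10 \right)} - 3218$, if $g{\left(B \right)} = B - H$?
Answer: $-3198$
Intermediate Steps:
$g{\left(B \right)} = 10 + B$ ($g{\left(B \right)} = B - -10 = B + 10 = 10 + B$)
$g{\left(10 \right)} - 3218 = \left(10 + 10\right) - 3218 = 20 - 3218 = -3198$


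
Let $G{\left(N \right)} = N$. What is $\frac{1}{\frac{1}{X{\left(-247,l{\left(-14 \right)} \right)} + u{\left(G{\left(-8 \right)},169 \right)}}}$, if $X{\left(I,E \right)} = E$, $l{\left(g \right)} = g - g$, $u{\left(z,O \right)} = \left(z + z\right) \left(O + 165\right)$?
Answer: $-5344$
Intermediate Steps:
$u{\left(z,O \right)} = 2 z \left(165 + O\right)$
$l{\left(g \right)} = 0$
$\frac{1}{\frac{1}{X{\left(-247,l{\left(-14 \right)} \right)} + u{\left(G{\left(-8 \right)},169 \right)}}} = \frac{1}{\frac{1}{0 + 2 \left(-8\right) \left(165 + 169\right)}} = \frac{1}{\frac{1}{0 + 2 \left(-8\right) 334}} = \frac{1}{\frac{1}{0 - 5344}} = \frac{1}{\frac{1}{-5344}} = \frac{1}{- \frac{1}{5344}} = -5344$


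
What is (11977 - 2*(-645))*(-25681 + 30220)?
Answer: 60218913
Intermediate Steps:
(11977 - 2*(-645))*(-25681 + 30220) = (11977 + 1290)*4539 = 13267*4539 = 60218913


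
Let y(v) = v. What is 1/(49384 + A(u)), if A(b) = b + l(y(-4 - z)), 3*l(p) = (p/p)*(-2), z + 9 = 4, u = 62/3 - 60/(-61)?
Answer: 61/3013704 ≈ 2.0241e-5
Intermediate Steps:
u = 3962/183 (u = 62*(1/3) - 60*(-1/61) = 62/3 + 60/61 = 3962/183 ≈ 21.650)
z = -5 (z = -9 + 4 = -5)
l(p) = -2/3 (l(p) = ((p/p)*(-2))/3 = (1*(-2))/3 = (1/3)*(-2) = -2/3)
A(b) = -2/3 + b (A(b) = b - 2/3 = -2/3 + b)
1/(49384 + A(u)) = 1/(49384 + (-2/3 + 3962/183)) = 1/(49384 + 1280/61) = 1/(3013704/61) = 61/3013704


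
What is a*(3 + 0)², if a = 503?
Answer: 4527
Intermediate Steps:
a*(3 + 0)² = 503*(3 + 0)² = 503*3² = 503*9 = 4527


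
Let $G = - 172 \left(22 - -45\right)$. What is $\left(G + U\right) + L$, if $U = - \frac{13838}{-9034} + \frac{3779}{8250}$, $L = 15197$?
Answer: $\frac{136949414743}{37265250} \approx 3675.0$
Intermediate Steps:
$U = \frac{74151493}{37265250}$ ($U = \left(-13838\right) \left(- \frac{1}{9034}\right) + 3779 \cdot \frac{1}{8250} = \frac{6919}{4517} + \frac{3779}{8250} = \frac{74151493}{37265250} \approx 1.9898$)
$G = -11524$ ($G = - 172 \left(22 + 45\right) = \left(-172\right) 67 = -11524$)
$\left(G + U\right) + L = \left(-11524 + \frac{74151493}{37265250}\right) + 15197 = - \frac{429370589507}{37265250} + 15197 = \frac{136949414743}{37265250}$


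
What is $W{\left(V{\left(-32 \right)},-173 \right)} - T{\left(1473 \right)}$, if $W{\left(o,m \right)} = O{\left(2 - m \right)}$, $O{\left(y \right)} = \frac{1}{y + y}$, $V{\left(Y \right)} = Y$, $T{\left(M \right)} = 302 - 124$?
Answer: $- \frac{62299}{350} \approx -178.0$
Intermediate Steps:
$T{\left(M \right)} = 178$
$O{\left(y \right)} = \frac{1}{2 y}$
$W{\left(o,m \right)} = \frac{1}{2 \left(2 - m\right)}$
$W{\left(V{\left(-32 \right)},-173 \right)} - T{\left(1473 \right)} = - \frac{1}{-4 + 2 \left(-173\right)} - 178 = - \frac{1}{-4 - 346} - 178 = - \frac{1}{-350} - 178 = \left(-1\right) \left(- \frac{1}{350}\right) - 178 = \frac{1}{350} - 178 = - \frac{62299}{350}$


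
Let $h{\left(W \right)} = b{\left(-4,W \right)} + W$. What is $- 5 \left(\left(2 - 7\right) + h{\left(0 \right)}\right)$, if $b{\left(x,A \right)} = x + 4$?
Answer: $25$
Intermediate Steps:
$b{\left(x,A \right)} = 4 + x$
$h{\left(W \right)} = W$ ($h{\left(W \right)} = \left(4 - 4\right) + W = 0 + W = W$)
$- 5 \left(\left(2 - 7\right) + h{\left(0 \right)}\right) = - 5 \left(\left(2 - 7\right) + 0\right) = - 5 \left(-5 + 0\right) = \left(-5\right) \left(-5\right) = 25$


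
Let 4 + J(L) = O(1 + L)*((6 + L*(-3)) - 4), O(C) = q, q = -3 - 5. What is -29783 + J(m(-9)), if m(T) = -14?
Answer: -30139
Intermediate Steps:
q = -8
O(C) = -8
J(L) = -20 + 24*L (J(L) = -4 - 8*((6 + L*(-3)) - 4) = -4 - 8*((6 - 3*L) - 4) = -4 - 8*(2 - 3*L) = -4 + (-16 + 24*L) = -20 + 24*L)
-29783 + J(m(-9)) = -29783 + (-20 + 24*(-14)) = -29783 + (-20 - 336) = -29783 - 356 = -30139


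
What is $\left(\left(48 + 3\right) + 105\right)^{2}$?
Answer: $24336$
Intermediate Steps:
$\left(\left(48 + 3\right) + 105\right)^{2} = \left(51 + 105\right)^{2} = 156^{2} = 24336$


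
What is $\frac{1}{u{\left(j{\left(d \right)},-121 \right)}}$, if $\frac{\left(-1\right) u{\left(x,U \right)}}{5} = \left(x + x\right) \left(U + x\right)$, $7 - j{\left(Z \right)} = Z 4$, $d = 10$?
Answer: $- \frac{1}{50820} \approx -1.9677 \cdot 10^{-5}$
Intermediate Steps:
$j{\left(Z \right)} = 7 - 4 Z$ ($j{\left(Z \right)} = 7 - Z 4 = 7 - 4 Z$)
$u{\left(x,U \right)} = - 10 x \left(U + x\right)$ ($u{\left(x,U \right)} = - 5 \left(x + x\right) \left(U + x\right) = - 5 \cdot 2 x \left(U + x\right) = - 10 x \left(U + x\right)$)
$\frac{1}{u{\left(j{\left(d \right)},-121 \right)}} = \frac{1}{\left(-10\right) \left(7 - 40\right) \left(-121 + \left(7 - 40\right)\right)} = \frac{1}{\left(-10\right) \left(-33\right) \left(-121 - 33\right)} = \frac{1}{\left(-10\right) \left(-33\right) \left(-154\right)} = \frac{1}{-50820} = - \frac{1}{50820}$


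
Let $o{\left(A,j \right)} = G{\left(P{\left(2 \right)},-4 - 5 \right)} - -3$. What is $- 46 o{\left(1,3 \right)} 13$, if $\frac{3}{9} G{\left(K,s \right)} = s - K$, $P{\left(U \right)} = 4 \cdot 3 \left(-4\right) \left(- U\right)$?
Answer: $186576$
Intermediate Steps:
$P{\left(U \right)} = 48 U$ ($P{\left(U \right)} = 12 \left(-4\right) \left(- U\right) = - 48 \left(- U\right) = 48 U$)
$G{\left(K,s \right)} = - 3 K + 3 s$ ($G{\left(K,s \right)} = 3 \left(s - K\right) = - 3 K + 3 s$)
$o{\left(A,j \right)} = -312$ ($o{\left(A,j \right)} = \left(- 3 \cdot 48 \cdot 2 + 3 \left(-4 - 5\right)\right) - -3 = \left(\left(-3\right) 96 + 3 \left(-4 - 5\right)\right) + 3 = \left(-288 + 3 \left(-9\right)\right) + 3 = \left(-288 - 27\right) + 3 = -315 + 3 = -312$)
$- 46 o{\left(1,3 \right)} 13 = \left(-46\right) \left(-312\right) 13 = 14352 \cdot 13 = 186576$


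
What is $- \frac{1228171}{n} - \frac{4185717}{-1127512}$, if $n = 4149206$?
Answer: $\frac{7991312275075}{2339139777736} \approx 3.4163$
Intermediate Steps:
$- \frac{1228171}{n} - \frac{4185717}{-1127512} = - \frac{1228171}{4149206} - \frac{4185717}{-1127512} = \left(-1228171\right) \frac{1}{4149206} - - \frac{4185717}{1127512} = - \frac{1228171}{4149206} + \frac{4185717}{1127512} = \frac{7991312275075}{2339139777736}$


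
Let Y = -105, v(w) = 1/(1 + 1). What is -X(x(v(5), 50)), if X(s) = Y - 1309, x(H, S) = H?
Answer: 1414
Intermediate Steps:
v(w) = ½ (v(w) = 1/2 = ½)
X(s) = -1414 (X(s) = -105 - 1309 = -1414)
-X(x(v(5), 50)) = -1*(-1414) = 1414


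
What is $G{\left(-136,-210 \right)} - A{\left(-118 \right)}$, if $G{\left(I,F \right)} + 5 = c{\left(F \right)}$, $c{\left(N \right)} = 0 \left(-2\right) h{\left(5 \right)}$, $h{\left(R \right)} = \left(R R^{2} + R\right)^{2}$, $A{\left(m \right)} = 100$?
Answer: $-105$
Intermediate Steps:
$h{\left(R \right)} = \left(R + R^{3}\right)^{2}$ ($h{\left(R \right)} = \left(R^{3} + R\right)^{2} = \left(R + R^{3}\right)^{2}$)
$c{\left(N \right)} = 0$ ($c{\left(N \right)} = 0 \left(-2\right) 5^{2} \left(1 + 5^{2}\right)^{2} = 0 \cdot 25 \left(1 + 25\right)^{2} = 0 \cdot 25 \cdot 26^{2} = 0 \cdot 25 \cdot 676 = 0 \cdot 16900 = 0$)
$G{\left(I,F \right)} = -5$ ($G{\left(I,F \right)} = -5 + 0 = -5$)
$G{\left(-136,-210 \right)} - A{\left(-118 \right)} = -5 - 100 = -105$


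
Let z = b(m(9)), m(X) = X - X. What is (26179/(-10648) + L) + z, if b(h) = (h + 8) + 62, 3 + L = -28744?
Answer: -305378875/10648 ≈ -28679.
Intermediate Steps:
L = -28747 (L = -3 - 28744 = -28747)
m(X) = 0
b(h) = 70 + h (b(h) = (8 + h) + 62 = 70 + h)
z = 70 (z = 70 + 0 = 70)
(26179/(-10648) + L) + z = (26179/(-10648) - 28747) + 70 = (26179*(-1/10648) - 28747) + 70 = (-26179/10648 - 28747) + 70 = -306124235/10648 + 70 = -305378875/10648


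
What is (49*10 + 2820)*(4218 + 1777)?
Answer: 19843450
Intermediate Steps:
(49*10 + 2820)*(4218 + 1777) = (490 + 2820)*5995 = 3310*5995 = 19843450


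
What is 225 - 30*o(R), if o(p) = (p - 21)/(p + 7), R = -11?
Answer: -15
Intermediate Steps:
o(p) = (-21 + p)/(7 + p)
225 - 30*o(R) = 225 - 30*(-21 - 11)/(7 - 11) = 225 - 30*(-32)/(-4) = 225 - (-15)*(-32)/2 = 225 - 30*8 = 225 - 240 = -15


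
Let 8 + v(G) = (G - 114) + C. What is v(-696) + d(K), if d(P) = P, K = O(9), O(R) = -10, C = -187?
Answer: -1015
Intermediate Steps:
K = -10
v(G) = -309 + G (v(G) = -8 + ((G - 114) - 187) = -8 + ((-114 + G) - 187) = -8 + (-301 + G) = -309 + G)
v(-696) + d(K) = (-309 - 696) - 10 = -1005 - 10 = -1015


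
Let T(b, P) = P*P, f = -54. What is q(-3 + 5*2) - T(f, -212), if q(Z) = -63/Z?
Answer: -44953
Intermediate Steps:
T(b, P) = P**2
q(-3 + 5*2) - T(f, -212) = -63/(-3 + 5*2) - 1*(-212)**2 = -63/(-3 + 10) - 1*44944 = -63/7 - 44944 = -63*1/7 - 44944 = -9 - 44944 = -44953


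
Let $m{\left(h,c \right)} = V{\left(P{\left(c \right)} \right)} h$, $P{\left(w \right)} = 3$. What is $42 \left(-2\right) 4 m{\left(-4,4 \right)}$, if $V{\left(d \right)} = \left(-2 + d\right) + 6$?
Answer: $9408$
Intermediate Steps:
$V{\left(d \right)} = 4 + d$
$m{\left(h,c \right)} = 7 h$ ($m{\left(h,c \right)} = \left(4 + 3\right) h = 7 h$)
$42 \left(-2\right) 4 m{\left(-4,4 \right)} = 42 \left(-2\right) 4 \cdot 7 \left(-4\right) = 42 \left(\left(-8\right) \left(-28\right)\right) = 42 \cdot 224 = 9408$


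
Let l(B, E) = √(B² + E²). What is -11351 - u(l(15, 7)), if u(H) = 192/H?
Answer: -11351 - 96*√274/137 ≈ -11363.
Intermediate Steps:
-11351 - u(l(15, 7)) = -11351 - 192/(√(15² + 7²)) = -11351 - 192/(√(225 + 49)) = -11351 - 192/(√274) = -11351 - 192*√274/274 = -11351 - 96*√274/137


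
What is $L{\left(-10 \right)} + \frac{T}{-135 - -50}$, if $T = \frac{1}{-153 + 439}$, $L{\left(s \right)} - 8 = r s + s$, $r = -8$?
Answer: $\frac{1896179}{24310} \approx 78.0$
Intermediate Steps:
$L{\left(s \right)} = 8 - 7 s$ ($L{\left(s \right)} = 8 + \left(- 8 s + s\right) = 8 - 7 s$)
$T = \frac{1}{286} \approx 0.0034965$
$L{\left(-10 \right)} + \frac{T}{-135 - -50} = \left(8 - -70\right) + \frac{1}{286 \left(-135 - -50\right)} = \left(8 + 70\right) + \frac{1}{286 \left(-135 + 50\right)} = 78 + \frac{1}{286 \left(-85\right)} = 78 + \frac{1}{286} \left(- \frac{1}{85}\right) = 78 - \frac{1}{24310} = \frac{1896179}{24310}$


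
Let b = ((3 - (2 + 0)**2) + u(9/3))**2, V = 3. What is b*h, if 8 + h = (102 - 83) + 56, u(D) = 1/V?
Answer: 268/9 ≈ 29.778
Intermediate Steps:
u(D) = 1/3
h = 67 (h = -8 + ((102 - 83) + 56) = -8 + (19 + 56) = -8 + 75 = 67)
b = 4/9 (b = ((3 - (2 + 0)**2) + 1/3)**2 = ((3 - 1*2**2) + 1/3)**2 = ((3 - 1*4) + 1/3)**2 = ((3 - 4) + 1/3)**2 = (-1 + 1/3)**2 = (-2/3)**2 = 4/9 ≈ 0.44444)
b*h = (4/9)*67 = 268/9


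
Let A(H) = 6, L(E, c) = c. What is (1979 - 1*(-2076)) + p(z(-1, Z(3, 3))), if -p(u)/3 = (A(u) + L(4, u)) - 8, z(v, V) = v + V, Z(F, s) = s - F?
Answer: 4064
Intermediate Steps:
z(v, V) = V + v
p(u) = 6 - 3*u (p(u) = -3*((6 + u) - 8) = -3*(-2 + u) = 6 - 3*u)
(1979 - 1*(-2076)) + p(z(-1, Z(3, 3))) = (1979 - 1*(-2076)) + (6 - 3*((3 - 1*3) - 1)) = (1979 + 2076) + (6 - 3*((3 - 3) - 1)) = 4055 + (6 - 3*(0 - 1)) = 4055 + (6 - 3*(-1)) = 4055 + (6 + 3) = 4055 + 9 = 4064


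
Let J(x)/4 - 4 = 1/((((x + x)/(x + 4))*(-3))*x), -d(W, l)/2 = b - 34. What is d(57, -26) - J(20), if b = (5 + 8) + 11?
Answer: 101/25 ≈ 4.0400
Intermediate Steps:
b = 24 (b = 13 + 11 = 24)
d(W, l) = 20 (d(W, l) = -2*(24 - 34) = -2*(-10) = 20)
J(x) = 16 - 2*(4 + x)/(3*x²) (J(x) = 16 + 4/(((((x + x)/(x + 4))*(-3))*x)) = 16 + 4/(((((2*x)/(4 + x))*(-3))*x)) = 16 + 4/((((2*x/(4 + x))*(-3))*x)) = 16 + 4/(((-6*x/(4 + x))*x)) = 16 + 4/((-6*x²/(4 + x))) = 16 + 4*(-(4 + x)/(6*x²)) = 16 - 2*(4 + x)/(3*x²))
d(57, -26) - J(20) = 20 - (16 - 8/3/20² - ⅔/20) = 20 - (16 - 8/3*1/400 - ⅔*1/20) = 20 - (16 - 1/150 - 1/30) = 20 - 1*399/25 = 20 - 399/25 = 101/25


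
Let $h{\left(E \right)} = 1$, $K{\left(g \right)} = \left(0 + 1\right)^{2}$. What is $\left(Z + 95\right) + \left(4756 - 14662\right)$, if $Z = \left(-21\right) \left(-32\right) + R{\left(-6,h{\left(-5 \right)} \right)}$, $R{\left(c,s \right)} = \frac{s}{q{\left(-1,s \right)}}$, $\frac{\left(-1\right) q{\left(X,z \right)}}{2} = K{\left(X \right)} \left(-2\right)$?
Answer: $- \frac{36555}{4} \approx -9138.8$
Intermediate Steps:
$K{\left(g \right)} = 1$ ($K{\left(g \right)} = 1^{2} = 1$)
$q{\left(X,z \right)} = 4$ ($q{\left(X,z \right)} = - 2 \cdot 1 \left(-2\right) = \left(-2\right) \left(-2\right) = 4$)
$R{\left(c,s \right)} = \frac{s}{4}$
$Z = \frac{2689}{4}$ ($Z = \left(-21\right) \left(-32\right) + \frac{1}{4} \cdot 1 = 672 + \frac{1}{4} = \frac{2689}{4} \approx 672.25$)
$\left(Z + 95\right) + \left(4756 - 14662\right) = \left(\frac{2689}{4} + 95\right) + \left(4756 - 14662\right) = \frac{3069}{4} - 9906 = - \frac{36555}{4}$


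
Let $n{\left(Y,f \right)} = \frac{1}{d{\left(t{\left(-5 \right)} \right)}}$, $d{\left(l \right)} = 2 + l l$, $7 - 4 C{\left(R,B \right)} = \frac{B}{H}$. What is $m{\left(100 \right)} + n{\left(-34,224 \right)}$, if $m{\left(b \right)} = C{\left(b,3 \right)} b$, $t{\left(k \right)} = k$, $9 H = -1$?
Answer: $\frac{22951}{27} \approx 850.04$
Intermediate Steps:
$H = - \frac{1}{9}$ ($H = \frac{1}{9} \left(-1\right) = - \frac{1}{9} \approx -0.11111$)
$C{\left(R,B \right)} = \frac{7}{4} + \frac{9 B}{4}$ ($C{\left(R,B \right)} = \frac{7}{4} - \frac{B \frac{1}{- \frac{1}{9}}}{4} = \frac{7}{4} - \frac{B \left(-9\right)}{4} = \frac{7}{4} - \frac{\left(-9\right) B}{4} = \frac{7}{4} + \frac{9 B}{4}$)
$d{\left(l \right)} = 2 + l^{2}$
$m{\left(b \right)} = \frac{17 b}{2}$ ($m{\left(b \right)} = \left(\frac{7}{4} + \frac{9}{4} \cdot 3\right) b = \left(\frac{7}{4} + \frac{27}{4}\right) b = \frac{17 b}{2}$)
$n{\left(Y,f \right)} = \frac{1}{27}$ ($n{\left(Y,f \right)} = \frac{1}{2 + \left(-5\right)^{2}} = \frac{1}{2 + 25} = \frac{1}{27}$)
$m{\left(100 \right)} + n{\left(-34,224 \right)} = \frac{17}{2} \cdot 100 + \frac{1}{27} = 850 + \frac{1}{27} = \frac{22951}{27}$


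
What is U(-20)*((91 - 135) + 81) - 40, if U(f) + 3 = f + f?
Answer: -1631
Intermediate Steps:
U(f) = -3 + 2*f (U(f) = -3 + (f + f) = -3 + 2*f)
U(-20)*((91 - 135) + 81) - 40 = (-3 + 2*(-20))*((91 - 135) + 81) - 40 = (-3 - 40)*(-44 + 81) - 40 = -43*37 - 40 = -1591 - 40 = -1631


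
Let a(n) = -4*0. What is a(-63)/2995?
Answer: 0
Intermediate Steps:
a(n) = 0
a(-63)/2995 = 0/2995 = 0*(1/2995) = 0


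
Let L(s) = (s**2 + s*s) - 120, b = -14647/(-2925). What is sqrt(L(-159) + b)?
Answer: sqrt(1918247461)/195 ≈ 224.60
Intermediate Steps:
b = 14647/2925 (b = -14647*(-1/2925) = 14647/2925 ≈ 5.0075)
L(s) = -120 + 2*s**2 (L(s) = (s**2 + s**2) - 120 = 2*s**2 - 120 = -120 + 2*s**2)
sqrt(L(-159) + b) = sqrt((-120 + 2*(-159)**2) + 14647/2925) = sqrt((-120 + 2*25281) + 14647/2925) = sqrt((-120 + 50562) + 14647/2925) = sqrt(50442 + 14647/2925) = sqrt(147557497/2925) = sqrt(1918247461)/195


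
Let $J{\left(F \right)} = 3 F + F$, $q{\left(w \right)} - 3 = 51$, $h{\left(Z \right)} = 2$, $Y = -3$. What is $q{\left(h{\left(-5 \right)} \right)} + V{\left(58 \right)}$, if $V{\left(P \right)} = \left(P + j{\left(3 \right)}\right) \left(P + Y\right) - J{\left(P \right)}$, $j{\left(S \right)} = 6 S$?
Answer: $4002$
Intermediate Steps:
$q{\left(w \right)} = 54$ ($q{\left(w \right)} = 3 + 51 = 54$)
$J{\left(F \right)} = 4 F$
$V{\left(P \right)} = - 4 P + \left(-3 + P\right) \left(18 + P\right)$ ($V{\left(P \right)} = \left(P + 6 \cdot 3\right) \left(P - 3\right) - 4 P = \left(P + 18\right) \left(-3 + P\right) - 4 P = \left(18 + P\right) \left(-3 + P\right) - 4 P = \left(-3 + P\right) \left(18 + P\right) - 4 P = - 4 P + \left(-3 + P\right) \left(18 + P\right)$)
$q{\left(h{\left(-5 \right)} \right)} + V{\left(58 \right)} = 54 + \left(-54 + 58^{2} + 11 \cdot 58\right) = 54 + \left(-54 + 3364 + 638\right) = 54 + 3948 = 4002$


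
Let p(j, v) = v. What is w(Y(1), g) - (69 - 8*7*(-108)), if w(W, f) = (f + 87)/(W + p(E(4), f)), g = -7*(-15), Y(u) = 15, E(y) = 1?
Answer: -30577/5 ≈ -6115.4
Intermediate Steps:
g = 105
w(W, f) = (87 + f)/(W + f) (w(W, f) = (f + 87)/(W + f) = (87 + f)/(W + f))
w(Y(1), g) - (69 - 8*7*(-108)) = (87 + 105)/(15 + 105) - (69 - 8*7*(-108)) = 192/120 - (69 - 56*(-108)) = (1/120)*192 - (69 + 6048) = 8/5 - 1*6117 = 8/5 - 6117 = -30577/5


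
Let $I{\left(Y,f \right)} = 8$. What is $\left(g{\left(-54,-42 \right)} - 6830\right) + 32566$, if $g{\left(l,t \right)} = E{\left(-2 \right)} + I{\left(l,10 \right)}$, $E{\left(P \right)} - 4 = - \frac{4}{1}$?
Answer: $25744$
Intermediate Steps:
$E{\left(P \right)} = 0$ ($E{\left(P \right)} = 4 - \frac{4}{1} = 4 - 4 = 0$)
$g{\left(l,t \right)} = 8$ ($g{\left(l,t \right)} = 0 + 8 = 8$)
$\left(g{\left(-54,-42 \right)} - 6830\right) + 32566 = \left(8 - 6830\right) + 32566 = -6822 + 32566 = 25744$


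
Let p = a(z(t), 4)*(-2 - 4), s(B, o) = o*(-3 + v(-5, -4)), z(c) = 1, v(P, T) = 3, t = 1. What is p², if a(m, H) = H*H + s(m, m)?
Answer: 9216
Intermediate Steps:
s(B, o) = 0 (s(B, o) = o*(-3 + 3) = o*0 = 0)
a(m, H) = H² (a(m, H) = H*H + 0 = H² + 0 = H²)
p = -96 (p = 4²*(-2 - 4) = 16*(-6) = -96)
p² = (-96)² = 9216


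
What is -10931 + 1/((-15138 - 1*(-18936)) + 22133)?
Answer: -283451760/25931 ≈ -10931.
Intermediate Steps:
-10931 + 1/((-15138 - 1*(-18936)) + 22133) = -10931 + 1/((-15138 + 18936) + 22133) = -10931 + 1/(3798 + 22133) = -10931 + 1/25931 = -283451760/25931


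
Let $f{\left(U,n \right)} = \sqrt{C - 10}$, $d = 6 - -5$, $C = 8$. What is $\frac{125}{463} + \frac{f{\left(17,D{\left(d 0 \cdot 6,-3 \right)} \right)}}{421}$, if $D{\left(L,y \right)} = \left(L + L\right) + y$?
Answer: $\frac{125}{463} + \frac{i \sqrt{2}}{421} \approx 0.26998 + 0.0033592 i$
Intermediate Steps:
$d = 11$ ($d = 6 + 5 = 11$)
$D{\left(L,y \right)} = y + 2 L$ ($D{\left(L,y \right)} = 2 L + y = y + 2 L$)
$f{\left(U,n \right)} = i \sqrt{2}$ ($f{\left(U,n \right)} = \sqrt{8 - 10} = \sqrt{-2} = i \sqrt{2}$)
$\frac{125}{463} + \frac{f{\left(17,D{\left(d 0 \cdot 6,-3 \right)} \right)}}{421} = \frac{125}{463} + \frac{i \sqrt{2}}{421}$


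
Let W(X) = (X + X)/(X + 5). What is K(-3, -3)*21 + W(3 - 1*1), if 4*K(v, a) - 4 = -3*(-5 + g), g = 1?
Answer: 592/7 ≈ 84.571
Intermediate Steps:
K(v, a) = 4 (K(v, a) = 1 + (-3*(-5 + 1))/4 = 1 + (-3*(-4))/4 = 1 + (¼)*12 = 1 + 3 = 4)
W(X) = 2*X/(5 + X) (W(X) = (2*X)/(5 + X) = 2*X/(5 + X))
K(-3, -3)*21 + W(3 - 1*1) = 4*21 + 2*(3 - 1*1)/(5 + (3 - 1*1)) = 84 + 2*(3 - 1)/(5 + (3 - 1)) = 84 + 2*2/(5 + 2) = 84 + 2*2/7 = 84 + 2*2*(⅐) = 84 + 4/7 = 592/7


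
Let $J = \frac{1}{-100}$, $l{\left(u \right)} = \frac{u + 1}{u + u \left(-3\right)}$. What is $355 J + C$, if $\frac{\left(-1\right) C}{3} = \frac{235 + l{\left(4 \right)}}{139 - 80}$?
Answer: $- \frac{36503}{2360} \approx -15.467$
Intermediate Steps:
$l{\left(u \right)} = - \frac{1 + u}{2 u}$ ($l{\left(u \right)} = \frac{1 + u}{u - 3 u} = \frac{1 + u}{\left(-2\right) u} = \left(1 + u\right) \left(- \frac{1}{2 u}\right) = - \frac{1 + u}{2 u}$)
$J = - \frac{1}{100} \approx -0.01$
$C = - \frac{5625}{472}$ ($C = - 3 \frac{235 + \frac{-1 - 4}{2 \cdot 4}}{139 - 80} = - 3 \frac{235 + \frac{1}{2} \cdot \frac{1}{4} \left(-1 - 4\right)}{59} = - 3 \left(235 + \frac{1}{2} \cdot \frac{1}{4} \left(-5\right)\right) \frac{1}{59} = - 3 \left(235 - \frac{5}{8}\right) \frac{1}{59} = - 3 \cdot \frac{1875}{8} \cdot \frac{1}{59} = \left(-3\right) \frac{1875}{472} = - \frac{5625}{472} \approx -11.917$)
$355 J + C = 355 \left(- \frac{1}{100}\right) - \frac{5625}{472} = - \frac{71}{20} - \frac{5625}{472} = - \frac{36503}{2360}$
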